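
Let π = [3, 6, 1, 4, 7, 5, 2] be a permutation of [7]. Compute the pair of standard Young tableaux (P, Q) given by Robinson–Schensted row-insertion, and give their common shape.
P = [1, 2, 5] / [3, 4, 7] / [6];  Q = [1, 2, 5] / [3, 4, 6] / [7];  common shape = (3, 3, 1)

Row-insert the values π_1, π_2, … into P one at a time, bumping the leftmost entry strictly greater than the inserted value down to the next row. The recording tableau Q records, in position (i, j), the step at which that cell was added to P.
  Insert 3 (step 1): P = [3];  Q = [1]
  Insert 6 (step 2): P = [3, 6];  Q = [1, 2]
  Insert 1 (step 3): P = [1, 6] / [3];  Q = [1, 2] / [3]
  Insert 4 (step 4): P = [1, 4] / [3, 6];  Q = [1, 2] / [3, 4]
  Insert 7 (step 5): P = [1, 4, 7] / [3, 6];  Q = [1, 2, 5] / [3, 4]
  Insert 5 (step 6): P = [1, 4, 5] / [3, 6, 7];  Q = [1, 2, 5] / [3, 4, 6]
  Insert 2 (step 7): P = [1, 2, 5] / [3, 4, 7] / [6];  Q = [1, 2, 5] / [3, 4, 6] / [7]
Final shape: (3, 3, 1).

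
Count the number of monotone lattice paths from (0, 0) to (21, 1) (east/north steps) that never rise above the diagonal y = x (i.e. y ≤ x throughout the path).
Number of paths = 21

By the reflection principle (André's argument), the number of monotone paths to (21, 1) with n ≤ m that never go above y = x is C(22, 21) − C(22, 22) = 22 − 1 = 21.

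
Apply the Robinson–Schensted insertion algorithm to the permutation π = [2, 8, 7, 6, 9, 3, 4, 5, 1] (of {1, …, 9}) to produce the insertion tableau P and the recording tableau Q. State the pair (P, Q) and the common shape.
P = [1, 3, 4, 5] / [2, 9] / [6] / [7] / [8];  Q = [1, 2, 5, 8] / [3, 7] / [4] / [6] / [9];  common shape = (4, 2, 1, 1, 1)

Row-insert the values π_1, π_2, … into P one at a time, bumping the leftmost entry strictly greater than the inserted value down to the next row. The recording tableau Q records, in position (i, j), the step at which that cell was added to P.
  Insert 2 (step 1): P = [2];  Q = [1]
  Insert 8 (step 2): P = [2, 8];  Q = [1, 2]
  Insert 7 (step 3): P = [2, 7] / [8];  Q = [1, 2] / [3]
  Insert 6 (step 4): P = [2, 6] / [7] / [8];  Q = [1, 2] / [3] / [4]
  Insert 9 (step 5): P = [2, 6, 9] / [7] / [8];  Q = [1, 2, 5] / [3] / [4]
  Insert 3 (step 6): P = [2, 3, 9] / [6] / [7] / [8];  Q = [1, 2, 5] / [3] / [4] / [6]
  Insert 4 (step 7): P = [2, 3, 4] / [6, 9] / [7] / [8];  Q = [1, 2, 5] / [3, 7] / [4] / [6]
  Insert 5 (step 8): P = [2, 3, 4, 5] / [6, 9] / [7] / [8];  Q = [1, 2, 5, 8] / [3, 7] / [4] / [6]
  Insert 1 (step 9): P = [1, 3, 4, 5] / [2, 9] / [6] / [7] / [8];  Q = [1, 2, 5, 8] / [3, 7] / [4] / [6] / [9]
Final shape: (4, 2, 1, 1, 1).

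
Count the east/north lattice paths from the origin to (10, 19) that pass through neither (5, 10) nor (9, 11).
Number of paths = 12641499

Inclusion–exclusion. Total paths: C(29, 10) = 20030010. Through P₁: C(15, 5)·C(14, 5) = 6012006. Through P₂: C(20, 9)·C(9, 1) = 1511640. Since P₁ is strictly southwest of P₂, a monotone path through both must visit P₁ then P₂; paths through both = C(15, 5)·C(5, 4)·C(9, 1) = 135135. Avoid both = 20030010 − 6012006 − 1511640 + 135135 = 12641499.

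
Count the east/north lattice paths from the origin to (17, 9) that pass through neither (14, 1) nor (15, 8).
Number of paths = 1651493

Inclusion–exclusion. Total paths: C(26, 17) = 3124550. Through P₁: C(15, 14)·C(11, 3) = 2475. Through P₂: C(23, 15)·C(3, 2) = 1470942. Since P₁ is strictly southwest of P₂, a monotone path through both must visit P₁ then P₂; paths through both = C(15, 14)·C(8, 1)·C(3, 2) = 360. Avoid both = 3124550 − 2475 − 1470942 + 360 = 1651493.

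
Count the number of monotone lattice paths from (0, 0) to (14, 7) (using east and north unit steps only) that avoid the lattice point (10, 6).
Number of paths = 76240

Total paths from (0, 0) to (14, 7): C(21, 14) = 116280. Paths through (10, 6): (paths (0, 0) → (10, 6)) × (paths (10, 6) → (14, 7)) = C(16, 10) · C(5, 4) = 8008 · 5 = 40040. Avoidance count = 116280 − 40040 = 76240.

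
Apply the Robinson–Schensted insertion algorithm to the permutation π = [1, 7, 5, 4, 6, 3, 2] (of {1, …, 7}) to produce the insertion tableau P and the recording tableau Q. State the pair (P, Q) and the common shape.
P = [1, 2, 6] / [3] / [4] / [5] / [7];  Q = [1, 2, 5] / [3] / [4] / [6] / [7];  common shape = (3, 1, 1, 1, 1)

Row-insert the values π_1, π_2, … into P one at a time, bumping the leftmost entry strictly greater than the inserted value down to the next row. The recording tableau Q records, in position (i, j), the step at which that cell was added to P.
  Insert 1 (step 1): P = [1];  Q = [1]
  Insert 7 (step 2): P = [1, 7];  Q = [1, 2]
  Insert 5 (step 3): P = [1, 5] / [7];  Q = [1, 2] / [3]
  Insert 4 (step 4): P = [1, 4] / [5] / [7];  Q = [1, 2] / [3] / [4]
  Insert 6 (step 5): P = [1, 4, 6] / [5] / [7];  Q = [1, 2, 5] / [3] / [4]
  Insert 3 (step 6): P = [1, 3, 6] / [4] / [5] / [7];  Q = [1, 2, 5] / [3] / [4] / [6]
  Insert 2 (step 7): P = [1, 2, 6] / [3] / [4] / [5] / [7];  Q = [1, 2, 5] / [3] / [4] / [6] / [7]
Final shape: (3, 1, 1, 1, 1).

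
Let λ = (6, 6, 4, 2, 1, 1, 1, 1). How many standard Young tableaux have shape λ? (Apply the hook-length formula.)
# SYT of shape (6, 6, 4, 2, 1, 1, 1, 1) = 1723560300

Hook-length formula: f^λ = n! / Π hook(c), product over all cells c of the Young diagram. For λ = (6, 6, 4, 2, 1, 1, 1, 1), n = 22 boxes. Hook lengths by row (left-to-right, top-to-bottom): [13, 8, 6, 5, 3, 2]; [12, 7, 5, 4, 2, 1]; [9, 4, 2, 1]; [6, 1]; [4]; [3]; [2]; [1]. Product of hooks = 652138905600. So f^λ = 22! / 652138905600 = 1124000727777607680000 / 652138905600 = 1723560300.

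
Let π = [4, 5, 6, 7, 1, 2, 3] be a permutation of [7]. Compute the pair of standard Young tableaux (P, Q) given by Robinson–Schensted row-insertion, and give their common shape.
P = [1, 2, 3, 7] / [4, 5, 6];  Q = [1, 2, 3, 4] / [5, 6, 7];  common shape = (4, 3)

Row-insert the values π_1, π_2, … into P one at a time, bumping the leftmost entry strictly greater than the inserted value down to the next row. The recording tableau Q records, in position (i, j), the step at which that cell was added to P.
  Insert 4 (step 1): P = [4];  Q = [1]
  Insert 5 (step 2): P = [4, 5];  Q = [1, 2]
  Insert 6 (step 3): P = [4, 5, 6];  Q = [1, 2, 3]
  Insert 7 (step 4): P = [4, 5, 6, 7];  Q = [1, 2, 3, 4]
  Insert 1 (step 5): P = [1, 5, 6, 7] / [4];  Q = [1, 2, 3, 4] / [5]
  Insert 2 (step 6): P = [1, 2, 6, 7] / [4, 5];  Q = [1, 2, 3, 4] / [5, 6]
  Insert 3 (step 7): P = [1, 2, 3, 7] / [4, 5, 6];  Q = [1, 2, 3, 4] / [5, 6, 7]
Final shape: (4, 3).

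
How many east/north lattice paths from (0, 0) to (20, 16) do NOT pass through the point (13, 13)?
Number of paths = 6059800110

Total paths from (0, 0) to (20, 16): C(36, 20) = 7307872110. Paths through (13, 13): (paths (0, 0) → (13, 13)) × (paths (13, 13) → (20, 16)) = C(26, 13) · C(10, 7) = 10400600 · 120 = 1248072000. Avoidance count = 7307872110 − 1248072000 = 6059800110.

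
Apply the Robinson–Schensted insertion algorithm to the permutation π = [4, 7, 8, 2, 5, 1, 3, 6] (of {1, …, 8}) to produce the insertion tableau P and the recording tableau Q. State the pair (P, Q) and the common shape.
P = [1, 3, 6] / [2, 5, 8] / [4, 7];  Q = [1, 2, 3] / [4, 5, 8] / [6, 7];  common shape = (3, 3, 2)

Row-insert the values π_1, π_2, … into P one at a time, bumping the leftmost entry strictly greater than the inserted value down to the next row. The recording tableau Q records, in position (i, j), the step at which that cell was added to P.
  Insert 4 (step 1): P = [4];  Q = [1]
  Insert 7 (step 2): P = [4, 7];  Q = [1, 2]
  Insert 8 (step 3): P = [4, 7, 8];  Q = [1, 2, 3]
  Insert 2 (step 4): P = [2, 7, 8] / [4];  Q = [1, 2, 3] / [4]
  Insert 5 (step 5): P = [2, 5, 8] / [4, 7];  Q = [1, 2, 3] / [4, 5]
  Insert 1 (step 6): P = [1, 5, 8] / [2, 7] / [4];  Q = [1, 2, 3] / [4, 5] / [6]
  Insert 3 (step 7): P = [1, 3, 8] / [2, 5] / [4, 7];  Q = [1, 2, 3] / [4, 5] / [6, 7]
  Insert 6 (step 8): P = [1, 3, 6] / [2, 5, 8] / [4, 7];  Q = [1, 2, 3] / [4, 5, 8] / [6, 7]
Final shape: (3, 3, 2).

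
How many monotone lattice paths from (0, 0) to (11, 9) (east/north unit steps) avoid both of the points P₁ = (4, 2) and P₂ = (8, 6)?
Number of paths = 77420

Inclusion–exclusion. Total paths: C(20, 11) = 167960. Through P₁: C(6, 4)·C(14, 7) = 51480. Through P₂: C(14, 8)·C(6, 3) = 60060. Since P₁ is strictly southwest of P₂, a monotone path through both must visit P₁ then P₂; paths through both = C(6, 4)·C(8, 4)·C(6, 3) = 21000. Avoid both = 167960 − 51480 − 60060 + 21000 = 77420.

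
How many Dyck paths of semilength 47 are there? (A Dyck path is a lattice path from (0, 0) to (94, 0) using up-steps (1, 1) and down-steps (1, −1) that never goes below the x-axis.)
C_47 = 33868773757191046886429490

These Dyck paths are counted by the Catalan number C_n = (1/(n + 1)) · C(2n, n). For n = 47: C_47 = (1/48) · C(94, 47) = 1625701140345170250548615520/48 = 33868773757191046886429490.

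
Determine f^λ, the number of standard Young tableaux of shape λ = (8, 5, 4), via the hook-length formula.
# SYT of shape (8, 5, 4) = 272272

Hook-length formula: f^λ = n! / Π hook(c), product over all cells c of the Young diagram. For λ = (8, 5, 4), n = 17 boxes. Hook lengths by row (left-to-right, top-to-bottom): [10, 9, 8, 7, 5, 3, 2, 1]; [6, 5, 4, 3, 1]; [4, 3, 2, 1]. Product of hooks = 1306368000. So f^λ = 17! / 1306368000 = 355687428096000 / 1306368000 = 272272.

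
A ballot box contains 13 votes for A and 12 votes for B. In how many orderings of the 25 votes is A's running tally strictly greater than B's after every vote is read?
Strict-lead orderings = 208012

Total orderings of the 25 votes with 13 for A: C(25, 13) = 5200300. By the Bertrand ballot formula (Cycle Lemma / reflection principle), the number of orderings in which A is strictly ahead of B throughout is (p − q)/(p + q) · C(p + q, p) = (13 − 12)/(13 + 12) · 5200300 = 208012.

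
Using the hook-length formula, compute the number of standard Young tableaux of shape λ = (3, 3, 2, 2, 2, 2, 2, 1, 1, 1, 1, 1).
# SYT of shape (3, 3, 2, 2, 2, 2, 2, 1, 1, 1, 1, 1) = 3139560

Hook-length formula: f^λ = n! / Π hook(c), product over all cells c of the Young diagram. For λ = (3, 3, 2, 2, 2, 2, 2, 1, 1, 1, 1, 1), n = 21 boxes. Hook lengths by row (left-to-right, top-to-bottom): [14, 8, 2]; [13, 7, 1]; [11, 5]; [10, 4]; [9, 3]; [8, 2]; [7, 1]; [5]; [4]; [3]; [2]; [1]. Product of hooks = 16273281024000. So f^λ = 21! / 16273281024000 = 51090942171709440000 / 16273281024000 = 3139560.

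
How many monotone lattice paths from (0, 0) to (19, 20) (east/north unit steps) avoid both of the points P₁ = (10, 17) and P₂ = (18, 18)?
Number of paths = 40069655505

Inclusion–exclusion. Total paths: C(39, 19) = 68923264410. Through P₁: C(27, 10)·C(12, 9) = 1855982700. Through P₂: C(36, 18)·C(3, 1) = 27225405900. Since P₁ is strictly southwest of P₂, a monotone path through both must visit P₁ then P₂; paths through both = C(27, 10)·C(9, 8)·C(3, 1) = 227779695. Avoid both = 68923264410 − 1855982700 − 27225405900 + 227779695 = 40069655505.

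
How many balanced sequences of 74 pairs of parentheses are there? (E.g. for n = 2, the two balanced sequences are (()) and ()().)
C_74 = 311496878311103321137536291518809134027240

These balanced parentheses are counted by the Catalan number C_n = (1/(n + 1)) · C(2n, n). For n = 74: C_74 = (1/75) · C(148, 74) = 23362265873332749085315221863910685052043000/75 = 311496878311103321137536291518809134027240.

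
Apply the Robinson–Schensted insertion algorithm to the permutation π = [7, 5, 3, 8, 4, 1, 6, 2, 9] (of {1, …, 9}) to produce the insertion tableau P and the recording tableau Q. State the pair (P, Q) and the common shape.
P = [1, 2, 6, 9] / [3, 4] / [5, 8] / [7];  Q = [1, 4, 7, 9] / [2, 5] / [3, 8] / [6];  common shape = (4, 2, 2, 1)

Row-insert the values π_1, π_2, … into P one at a time, bumping the leftmost entry strictly greater than the inserted value down to the next row. The recording tableau Q records, in position (i, j), the step at which that cell was added to P.
  Insert 7 (step 1): P = [7];  Q = [1]
  Insert 5 (step 2): P = [5] / [7];  Q = [1] / [2]
  Insert 3 (step 3): P = [3] / [5] / [7];  Q = [1] / [2] / [3]
  Insert 8 (step 4): P = [3, 8] / [5] / [7];  Q = [1, 4] / [2] / [3]
  Insert 4 (step 5): P = [3, 4] / [5, 8] / [7];  Q = [1, 4] / [2, 5] / [3]
  Insert 1 (step 6): P = [1, 4] / [3, 8] / [5] / [7];  Q = [1, 4] / [2, 5] / [3] / [6]
  Insert 6 (step 7): P = [1, 4, 6] / [3, 8] / [5] / [7];  Q = [1, 4, 7] / [2, 5] / [3] / [6]
  Insert 2 (step 8): P = [1, 2, 6] / [3, 4] / [5, 8] / [7];  Q = [1, 4, 7] / [2, 5] / [3, 8] / [6]
  Insert 9 (step 9): P = [1, 2, 6, 9] / [3, 4] / [5, 8] / [7];  Q = [1, 4, 7, 9] / [2, 5] / [3, 8] / [6]
Final shape: (4, 2, 2, 1).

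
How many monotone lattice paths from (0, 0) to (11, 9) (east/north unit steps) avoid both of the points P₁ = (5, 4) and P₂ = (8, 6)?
Number of paths = 74888

Inclusion–exclusion. Total paths: C(20, 11) = 167960. Through P₁: C(9, 5)·C(11, 6) = 58212. Through P₂: C(14, 8)·C(6, 3) = 60060. Since P₁ is strictly southwest of P₂, a monotone path through both must visit P₁ then P₂; paths through both = C(9, 5)·C(5, 3)·C(6, 3) = 25200. Avoid both = 167960 − 58212 − 60060 + 25200 = 74888.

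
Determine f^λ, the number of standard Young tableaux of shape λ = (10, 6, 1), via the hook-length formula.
# SYT of shape (10, 6, 1) = 48620

Hook-length formula: f^λ = n! / Π hook(c), product over all cells c of the Young diagram. For λ = (10, 6, 1), n = 17 boxes. Hook lengths by row (left-to-right, top-to-bottom): [12, 10, 9, 8, 7, 6, 4, 3, 2, 1]; [7, 5, 4, 3, 2, 1]; [1]. Product of hooks = 7315660800. So f^λ = 17! / 7315660800 = 355687428096000 / 7315660800 = 48620.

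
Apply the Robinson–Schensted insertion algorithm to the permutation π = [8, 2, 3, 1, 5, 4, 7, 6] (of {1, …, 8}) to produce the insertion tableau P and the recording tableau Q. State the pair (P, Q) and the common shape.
P = [1, 3, 4, 6] / [2, 5, 7] / [8];  Q = [1, 3, 5, 7] / [2, 6, 8] / [4];  common shape = (4, 3, 1)

Row-insert the values π_1, π_2, … into P one at a time, bumping the leftmost entry strictly greater than the inserted value down to the next row. The recording tableau Q records, in position (i, j), the step at which that cell was added to P.
  Insert 8 (step 1): P = [8];  Q = [1]
  Insert 2 (step 2): P = [2] / [8];  Q = [1] / [2]
  Insert 3 (step 3): P = [2, 3] / [8];  Q = [1, 3] / [2]
  Insert 1 (step 4): P = [1, 3] / [2] / [8];  Q = [1, 3] / [2] / [4]
  Insert 5 (step 5): P = [1, 3, 5] / [2] / [8];  Q = [1, 3, 5] / [2] / [4]
  Insert 4 (step 6): P = [1, 3, 4] / [2, 5] / [8];  Q = [1, 3, 5] / [2, 6] / [4]
  Insert 7 (step 7): P = [1, 3, 4, 7] / [2, 5] / [8];  Q = [1, 3, 5, 7] / [2, 6] / [4]
  Insert 6 (step 8): P = [1, 3, 4, 6] / [2, 5, 7] / [8];  Q = [1, 3, 5, 7] / [2, 6, 8] / [4]
Final shape: (4, 3, 1).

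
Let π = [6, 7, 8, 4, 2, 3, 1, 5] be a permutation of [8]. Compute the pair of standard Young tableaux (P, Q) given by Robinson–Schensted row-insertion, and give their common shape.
P = [1, 3, 5] / [2, 7, 8] / [4] / [6];  Q = [1, 2, 3] / [4, 6, 8] / [5] / [7];  common shape = (3, 3, 1, 1)

Row-insert the values π_1, π_2, … into P one at a time, bumping the leftmost entry strictly greater than the inserted value down to the next row. The recording tableau Q records, in position (i, j), the step at which that cell was added to P.
  Insert 6 (step 1): P = [6];  Q = [1]
  Insert 7 (step 2): P = [6, 7];  Q = [1, 2]
  Insert 8 (step 3): P = [6, 7, 8];  Q = [1, 2, 3]
  Insert 4 (step 4): P = [4, 7, 8] / [6];  Q = [1, 2, 3] / [4]
  Insert 2 (step 5): P = [2, 7, 8] / [4] / [6];  Q = [1, 2, 3] / [4] / [5]
  Insert 3 (step 6): P = [2, 3, 8] / [4, 7] / [6];  Q = [1, 2, 3] / [4, 6] / [5]
  Insert 1 (step 7): P = [1, 3, 8] / [2, 7] / [4] / [6];  Q = [1, 2, 3] / [4, 6] / [5] / [7]
  Insert 5 (step 8): P = [1, 3, 5] / [2, 7, 8] / [4] / [6];  Q = [1, 2, 3] / [4, 6, 8] / [5] / [7]
Final shape: (3, 3, 1, 1).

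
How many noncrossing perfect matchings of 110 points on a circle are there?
C_55 = 1759414616608818870992479875972

These noncrossing handshakes are counted by the Catalan number C_n = (1/(n + 1)) · C(2n, n). For n = 55: C_55 = (1/56) · C(110, 55) = 98527218530093856775578873054432/56 = 1759414616608818870992479875972.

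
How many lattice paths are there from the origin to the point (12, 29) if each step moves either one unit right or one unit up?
Number of paths = 7898654920

A monotone lattice path from (0, 0) to (12, 29) consists of 12 east steps and 29 north steps in some order, so it is determined by which 12 of the 41 steps are east. The count is C(41, 12) = 7898654920.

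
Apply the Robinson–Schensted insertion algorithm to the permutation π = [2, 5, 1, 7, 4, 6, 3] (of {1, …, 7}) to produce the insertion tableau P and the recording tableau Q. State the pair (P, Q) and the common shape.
P = [1, 3, 6] / [2, 4, 7] / [5];  Q = [1, 2, 4] / [3, 5, 6] / [7];  common shape = (3, 3, 1)

Row-insert the values π_1, π_2, … into P one at a time, bumping the leftmost entry strictly greater than the inserted value down to the next row. The recording tableau Q records, in position (i, j), the step at which that cell was added to P.
  Insert 2 (step 1): P = [2];  Q = [1]
  Insert 5 (step 2): P = [2, 5];  Q = [1, 2]
  Insert 1 (step 3): P = [1, 5] / [2];  Q = [1, 2] / [3]
  Insert 7 (step 4): P = [1, 5, 7] / [2];  Q = [1, 2, 4] / [3]
  Insert 4 (step 5): P = [1, 4, 7] / [2, 5];  Q = [1, 2, 4] / [3, 5]
  Insert 6 (step 6): P = [1, 4, 6] / [2, 5, 7];  Q = [1, 2, 4] / [3, 5, 6]
  Insert 3 (step 7): P = [1, 3, 6] / [2, 4, 7] / [5];  Q = [1, 2, 4] / [3, 5, 6] / [7]
Final shape: (3, 3, 1).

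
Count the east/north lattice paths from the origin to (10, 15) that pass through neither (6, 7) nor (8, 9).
Number of paths = 2026948

Inclusion–exclusion. Total paths: C(25, 10) = 3268760. Through P₁: C(13, 6)·C(12, 4) = 849420. Through P₂: C(17, 8)·C(8, 2) = 680680. Since P₁ is strictly southwest of P₂, a monotone path through both must visit P₁ then P₂; paths through both = C(13, 6)·C(4, 2)·C(8, 2) = 288288. Avoid both = 3268760 − 849420 − 680680 + 288288 = 2026948.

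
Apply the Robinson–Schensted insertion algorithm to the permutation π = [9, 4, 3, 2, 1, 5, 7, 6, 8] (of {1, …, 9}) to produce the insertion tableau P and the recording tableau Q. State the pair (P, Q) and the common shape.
P = [1, 5, 6, 8] / [2, 7] / [3] / [4] / [9];  Q = [1, 6, 7, 9] / [2, 8] / [3] / [4] / [5];  common shape = (4, 2, 1, 1, 1)

Row-insert the values π_1, π_2, … into P one at a time, bumping the leftmost entry strictly greater than the inserted value down to the next row. The recording tableau Q records, in position (i, j), the step at which that cell was added to P.
  Insert 9 (step 1): P = [9];  Q = [1]
  Insert 4 (step 2): P = [4] / [9];  Q = [1] / [2]
  Insert 3 (step 3): P = [3] / [4] / [9];  Q = [1] / [2] / [3]
  Insert 2 (step 4): P = [2] / [3] / [4] / [9];  Q = [1] / [2] / [3] / [4]
  Insert 1 (step 5): P = [1] / [2] / [3] / [4] / [9];  Q = [1] / [2] / [3] / [4] / [5]
  Insert 5 (step 6): P = [1, 5] / [2] / [3] / [4] / [9];  Q = [1, 6] / [2] / [3] / [4] / [5]
  Insert 7 (step 7): P = [1, 5, 7] / [2] / [3] / [4] / [9];  Q = [1, 6, 7] / [2] / [3] / [4] / [5]
  Insert 6 (step 8): P = [1, 5, 6] / [2, 7] / [3] / [4] / [9];  Q = [1, 6, 7] / [2, 8] / [3] / [4] / [5]
  Insert 8 (step 9): P = [1, 5, 6, 8] / [2, 7] / [3] / [4] / [9];  Q = [1, 6, 7, 9] / [2, 8] / [3] / [4] / [5]
Final shape: (4, 2, 1, 1, 1).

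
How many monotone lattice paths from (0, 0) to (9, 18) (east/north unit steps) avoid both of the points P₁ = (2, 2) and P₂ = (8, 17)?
Number of paths = 1703901

Inclusion–exclusion. Total paths: C(27, 9) = 4686825. Through P₁: C(4, 2)·C(23, 7) = 1470942. Through P₂: C(25, 8)·C(2, 1) = 2163150. Since P₁ is strictly southwest of P₂, a monotone path through both must visit P₁ then P₂; paths through both = C(4, 2)·C(21, 6)·C(2, 1) = 651168. Avoid both = 4686825 − 1470942 − 2163150 + 651168 = 1703901.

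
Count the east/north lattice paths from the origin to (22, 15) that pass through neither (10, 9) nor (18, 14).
Number of paths = 5886568998

Inclusion–exclusion. Total paths: C(37, 22) = 9364199760. Through P₁: C(19, 10)·C(18, 12) = 1714905192. Through P₂: C(32, 18)·C(5, 4) = 2357178000. Since P₁ is strictly southwest of P₂, a monotone path through both must visit P₁ then P₂; paths through both = C(19, 10)·C(13, 8)·C(5, 4) = 594452430. Avoid both = 9364199760 − 1714905192 − 2357178000 + 594452430 = 5886568998.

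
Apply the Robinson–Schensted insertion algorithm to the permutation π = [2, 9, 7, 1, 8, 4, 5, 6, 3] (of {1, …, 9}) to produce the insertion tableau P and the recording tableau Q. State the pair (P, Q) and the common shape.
P = [1, 3, 5, 6] / [2, 4, 8] / [7] / [9];  Q = [1, 2, 5, 8] / [3, 6, 7] / [4] / [9];  common shape = (4, 3, 1, 1)

Row-insert the values π_1, π_2, … into P one at a time, bumping the leftmost entry strictly greater than the inserted value down to the next row. The recording tableau Q records, in position (i, j), the step at which that cell was added to P.
  Insert 2 (step 1): P = [2];  Q = [1]
  Insert 9 (step 2): P = [2, 9];  Q = [1, 2]
  Insert 7 (step 3): P = [2, 7] / [9];  Q = [1, 2] / [3]
  Insert 1 (step 4): P = [1, 7] / [2] / [9];  Q = [1, 2] / [3] / [4]
  Insert 8 (step 5): P = [1, 7, 8] / [2] / [9];  Q = [1, 2, 5] / [3] / [4]
  Insert 4 (step 6): P = [1, 4, 8] / [2, 7] / [9];  Q = [1, 2, 5] / [3, 6] / [4]
  Insert 5 (step 7): P = [1, 4, 5] / [2, 7, 8] / [9];  Q = [1, 2, 5] / [3, 6, 7] / [4]
  Insert 6 (step 8): P = [1, 4, 5, 6] / [2, 7, 8] / [9];  Q = [1, 2, 5, 8] / [3, 6, 7] / [4]
  Insert 3 (step 9): P = [1, 3, 5, 6] / [2, 4, 8] / [7] / [9];  Q = [1, 2, 5, 8] / [3, 6, 7] / [4] / [9]
Final shape: (4, 3, 1, 1).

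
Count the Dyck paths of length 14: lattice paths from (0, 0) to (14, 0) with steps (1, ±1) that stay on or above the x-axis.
C_7 = 429

These Dyck paths are counted by the Catalan number C_n = (1/(n + 1)) · C(2n, n). For n = 7: C_7 = (1/8) · C(14, 7) = 3432/8 = 429.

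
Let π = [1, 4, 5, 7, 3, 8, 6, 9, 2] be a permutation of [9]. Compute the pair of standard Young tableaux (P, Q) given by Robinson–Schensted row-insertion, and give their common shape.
P = [1, 2, 5, 6, 8, 9] / [3, 7] / [4];  Q = [1, 2, 3, 4, 6, 8] / [5, 7] / [9];  common shape = (6, 2, 1)

Row-insert the values π_1, π_2, … into P one at a time, bumping the leftmost entry strictly greater than the inserted value down to the next row. The recording tableau Q records, in position (i, j), the step at which that cell was added to P.
  Insert 1 (step 1): P = [1];  Q = [1]
  Insert 4 (step 2): P = [1, 4];  Q = [1, 2]
  Insert 5 (step 3): P = [1, 4, 5];  Q = [1, 2, 3]
  Insert 7 (step 4): P = [1, 4, 5, 7];  Q = [1, 2, 3, 4]
  Insert 3 (step 5): P = [1, 3, 5, 7] / [4];  Q = [1, 2, 3, 4] / [5]
  Insert 8 (step 6): P = [1, 3, 5, 7, 8] / [4];  Q = [1, 2, 3, 4, 6] / [5]
  Insert 6 (step 7): P = [1, 3, 5, 6, 8] / [4, 7];  Q = [1, 2, 3, 4, 6] / [5, 7]
  Insert 9 (step 8): P = [1, 3, 5, 6, 8, 9] / [4, 7];  Q = [1, 2, 3, 4, 6, 8] / [5, 7]
  Insert 2 (step 9): P = [1, 2, 5, 6, 8, 9] / [3, 7] / [4];  Q = [1, 2, 3, 4, 6, 8] / [5, 7] / [9]
Final shape: (6, 2, 1).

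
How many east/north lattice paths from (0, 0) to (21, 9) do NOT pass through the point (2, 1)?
Number of paths = 7646925

Total paths from (0, 0) to (21, 9): C(30, 21) = 14307150. Paths through (2, 1): (paths (0, 0) → (2, 1)) × (paths (2, 1) → (21, 9)) = C(3, 2) · C(27, 19) = 3 · 2220075 = 6660225. Avoidance count = 14307150 − 6660225 = 7646925.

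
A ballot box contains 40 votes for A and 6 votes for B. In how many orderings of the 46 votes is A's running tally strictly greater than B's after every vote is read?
Strict-lead orderings = 6923301

Total orderings of the 46 votes with 40 for A: C(46, 40) = 9366819. By the Bertrand ballot formula (Cycle Lemma / reflection principle), the number of orderings in which A is strictly ahead of B throughout is (p − q)/(p + q) · C(p + q, p) = (40 − 6)/(40 + 6) · 9366819 = 6923301.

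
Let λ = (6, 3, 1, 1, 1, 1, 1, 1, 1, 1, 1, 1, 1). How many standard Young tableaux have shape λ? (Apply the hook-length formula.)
# SYT of shape (6, 3, 1, 1, 1, 1, 1, 1, 1, 1, 1, 1, 1) = 671840

Hook-length formula: f^λ = n! / Π hook(c), product over all cells c of the Young diagram. For λ = (6, 3, 1, 1, 1, 1, 1, 1, 1, 1, 1, 1, 1), n = 20 boxes. Hook lengths by row (left-to-right, top-to-bottom): [18, 6, 5, 3, 2, 1]; [14, 2, 1]; [11]; [10]; [9]; [8]; [7]; [6]; [5]; [4]; [3]; [2]; [1]. Product of hooks = 3621252096000. So f^λ = 20! / 3621252096000 = 2432902008176640000 / 3621252096000 = 671840.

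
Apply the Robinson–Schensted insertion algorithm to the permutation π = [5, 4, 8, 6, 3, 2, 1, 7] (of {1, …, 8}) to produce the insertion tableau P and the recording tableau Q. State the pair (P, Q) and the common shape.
P = [1, 6, 7] / [2, 8] / [3] / [4] / [5];  Q = [1, 3, 8] / [2, 4] / [5] / [6] / [7];  common shape = (3, 2, 1, 1, 1)

Row-insert the values π_1, π_2, … into P one at a time, bumping the leftmost entry strictly greater than the inserted value down to the next row. The recording tableau Q records, in position (i, j), the step at which that cell was added to P.
  Insert 5 (step 1): P = [5];  Q = [1]
  Insert 4 (step 2): P = [4] / [5];  Q = [1] / [2]
  Insert 8 (step 3): P = [4, 8] / [5];  Q = [1, 3] / [2]
  Insert 6 (step 4): P = [4, 6] / [5, 8];  Q = [1, 3] / [2, 4]
  Insert 3 (step 5): P = [3, 6] / [4, 8] / [5];  Q = [1, 3] / [2, 4] / [5]
  Insert 2 (step 6): P = [2, 6] / [3, 8] / [4] / [5];  Q = [1, 3] / [2, 4] / [5] / [6]
  Insert 1 (step 7): P = [1, 6] / [2, 8] / [3] / [4] / [5];  Q = [1, 3] / [2, 4] / [5] / [6] / [7]
  Insert 7 (step 8): P = [1, 6, 7] / [2, 8] / [3] / [4] / [5];  Q = [1, 3, 8] / [2, 4] / [5] / [6] / [7]
Final shape: (3, 2, 1, 1, 1).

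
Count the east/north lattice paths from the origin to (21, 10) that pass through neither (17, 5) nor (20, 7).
Number of paths = 38535321

Inclusion–exclusion. Total paths: C(31, 21) = 44352165. Through P₁: C(22, 17)·C(9, 4) = 3318084. Through P₂: C(27, 20)·C(4, 1) = 3552120. Since P₁ is strictly southwest of P₂, a monotone path through both must visit P₁ then P₂; paths through both = C(22, 17)·C(5, 3)·C(4, 1) = 1053360. Avoid both = 44352165 − 3318084 − 3552120 + 1053360 = 38535321.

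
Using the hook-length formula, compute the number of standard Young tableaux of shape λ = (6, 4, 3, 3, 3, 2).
# SYT of shape (6, 4, 3, 3, 3, 2) = 299984958

Hook-length formula: f^λ = n! / Π hook(c), product over all cells c of the Young diagram. For λ = (6, 4, 3, 3, 3, 2), n = 21 boxes. Hook lengths by row (left-to-right, top-to-bottom): [11, 10, 8, 4, 2, 1]; [8, 7, 5, 1]; [6, 5, 3]; [5, 4, 2]; [4, 3, 1]; [2, 1]. Product of hooks = 170311680000. So f^λ = 21! / 170311680000 = 51090942171709440000 / 170311680000 = 299984958.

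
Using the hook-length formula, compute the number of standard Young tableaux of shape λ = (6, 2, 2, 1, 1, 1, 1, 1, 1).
# SYT of shape (6, 2, 2, 1, 1, 1, 1, 1, 1) = 85800

Hook-length formula: f^λ = n! / Π hook(c), product over all cells c of the Young diagram. For λ = (6, 2, 2, 1, 1, 1, 1, 1, 1), n = 16 boxes. Hook lengths by row (left-to-right, top-to-bottom): [14, 7, 4, 3, 2, 1]; [9, 2]; [8, 1]; [6]; [5]; [4]; [3]; [2]; [1]. Product of hooks = 243855360. So f^λ = 16! / 243855360 = 20922789888000 / 243855360 = 85800.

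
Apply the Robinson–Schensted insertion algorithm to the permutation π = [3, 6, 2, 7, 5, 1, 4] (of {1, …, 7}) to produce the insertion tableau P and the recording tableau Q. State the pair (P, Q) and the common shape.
P = [1, 4, 7] / [2, 5] / [3, 6];  Q = [1, 2, 4] / [3, 5] / [6, 7];  common shape = (3, 2, 2)

Row-insert the values π_1, π_2, … into P one at a time, bumping the leftmost entry strictly greater than the inserted value down to the next row. The recording tableau Q records, in position (i, j), the step at which that cell was added to P.
  Insert 3 (step 1): P = [3];  Q = [1]
  Insert 6 (step 2): P = [3, 6];  Q = [1, 2]
  Insert 2 (step 3): P = [2, 6] / [3];  Q = [1, 2] / [3]
  Insert 7 (step 4): P = [2, 6, 7] / [3];  Q = [1, 2, 4] / [3]
  Insert 5 (step 5): P = [2, 5, 7] / [3, 6];  Q = [1, 2, 4] / [3, 5]
  Insert 1 (step 6): P = [1, 5, 7] / [2, 6] / [3];  Q = [1, 2, 4] / [3, 5] / [6]
  Insert 4 (step 7): P = [1, 4, 7] / [2, 5] / [3, 6];  Q = [1, 2, 4] / [3, 5] / [6, 7]
Final shape: (3, 2, 2).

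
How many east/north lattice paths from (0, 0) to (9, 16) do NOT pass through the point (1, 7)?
Number of paths = 1848495

Total paths from (0, 0) to (9, 16): C(25, 9) = 2042975. Paths through (1, 7): (paths (0, 0) → (1, 7)) × (paths (1, 7) → (9, 16)) = C(8, 1) · C(17, 8) = 8 · 24310 = 194480. Avoidance count = 2042975 − 194480 = 1848495.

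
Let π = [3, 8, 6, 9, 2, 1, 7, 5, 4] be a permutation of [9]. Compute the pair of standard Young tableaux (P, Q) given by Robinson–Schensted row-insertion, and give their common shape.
P = [1, 4, 7] / [2, 5] / [3, 6] / [8, 9];  Q = [1, 2, 4] / [3, 7] / [5, 8] / [6, 9];  common shape = (3, 2, 2, 2)

Row-insert the values π_1, π_2, … into P one at a time, bumping the leftmost entry strictly greater than the inserted value down to the next row. The recording tableau Q records, in position (i, j), the step at which that cell was added to P.
  Insert 3 (step 1): P = [3];  Q = [1]
  Insert 8 (step 2): P = [3, 8];  Q = [1, 2]
  Insert 6 (step 3): P = [3, 6] / [8];  Q = [1, 2] / [3]
  Insert 9 (step 4): P = [3, 6, 9] / [8];  Q = [1, 2, 4] / [3]
  Insert 2 (step 5): P = [2, 6, 9] / [3] / [8];  Q = [1, 2, 4] / [3] / [5]
  Insert 1 (step 6): P = [1, 6, 9] / [2] / [3] / [8];  Q = [1, 2, 4] / [3] / [5] / [6]
  Insert 7 (step 7): P = [1, 6, 7] / [2, 9] / [3] / [8];  Q = [1, 2, 4] / [3, 7] / [5] / [6]
  Insert 5 (step 8): P = [1, 5, 7] / [2, 6] / [3, 9] / [8];  Q = [1, 2, 4] / [3, 7] / [5, 8] / [6]
  Insert 4 (step 9): P = [1, 4, 7] / [2, 5] / [3, 6] / [8, 9];  Q = [1, 2, 4] / [3, 7] / [5, 8] / [6, 9]
Final shape: (3, 2, 2, 2).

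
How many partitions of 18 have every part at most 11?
p(18, parts ≤ 11) = 355

Use the recurrence p(n, m) = p(n, m−1) + p(n−m, m): either the largest part is < m (count p(n, m−1)) or the largest part is exactly m (remove one copy of m, count p(n−m, m)). With p(0, ·) = 1 this gives p(18, parts ≤ 11) = 355. (By conjugating Young diagrams, this also counts partitions of 18 into at most 11 parts.)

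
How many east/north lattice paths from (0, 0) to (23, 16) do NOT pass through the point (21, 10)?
Number of paths = 36469400370

Total paths from (0, 0) to (23, 16): C(39, 23) = 37711260990. Paths through (21, 10): (paths (0, 0) → (21, 10)) × (paths (21, 10) → (23, 16)) = C(31, 21) · C(8, 2) = 44352165 · 28 = 1241860620. Avoidance count = 37711260990 − 1241860620 = 36469400370.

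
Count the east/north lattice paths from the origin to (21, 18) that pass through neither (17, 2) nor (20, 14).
Number of paths = 55398826320

Inclusion–exclusion. Total paths: C(39, 21) = 62359143990. Through P₁: C(19, 17)·C(20, 4) = 828495. Through P₂: C(34, 20)·C(5, 1) = 6959878200. Since P₁ is strictly southwest of P₂, a monotone path through both must visit P₁ then P₂; paths through both = C(19, 17)·C(15, 3)·C(5, 1) = 389025. Avoid both = 62359143990 − 828495 − 6959878200 + 389025 = 55398826320.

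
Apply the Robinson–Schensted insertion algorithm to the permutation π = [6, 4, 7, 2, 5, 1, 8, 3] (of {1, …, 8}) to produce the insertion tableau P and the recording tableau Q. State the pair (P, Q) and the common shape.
P = [1, 3, 8] / [2, 5] / [4, 7] / [6];  Q = [1, 3, 7] / [2, 5] / [4, 8] / [6];  common shape = (3, 2, 2, 1)

Row-insert the values π_1, π_2, … into P one at a time, bumping the leftmost entry strictly greater than the inserted value down to the next row. The recording tableau Q records, in position (i, j), the step at which that cell was added to P.
  Insert 6 (step 1): P = [6];  Q = [1]
  Insert 4 (step 2): P = [4] / [6];  Q = [1] / [2]
  Insert 7 (step 3): P = [4, 7] / [6];  Q = [1, 3] / [2]
  Insert 2 (step 4): P = [2, 7] / [4] / [6];  Q = [1, 3] / [2] / [4]
  Insert 5 (step 5): P = [2, 5] / [4, 7] / [6];  Q = [1, 3] / [2, 5] / [4]
  Insert 1 (step 6): P = [1, 5] / [2, 7] / [4] / [6];  Q = [1, 3] / [2, 5] / [4] / [6]
  Insert 8 (step 7): P = [1, 5, 8] / [2, 7] / [4] / [6];  Q = [1, 3, 7] / [2, 5] / [4] / [6]
  Insert 3 (step 8): P = [1, 3, 8] / [2, 5] / [4, 7] / [6];  Q = [1, 3, 7] / [2, 5] / [4, 8] / [6]
Final shape: (3, 2, 2, 1).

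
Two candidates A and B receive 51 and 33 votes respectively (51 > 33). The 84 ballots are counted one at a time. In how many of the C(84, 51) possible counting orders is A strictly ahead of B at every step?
Strict-lead orderings = 52728626128623148048644

Total orderings of the 84 votes with 51 for A: C(84, 51) = 246066921933574690893672. By the Bertrand ballot formula (Cycle Lemma / reflection principle), the number of orderings in which A is strictly ahead of B throughout is (p − q)/(p + q) · C(p + q, p) = (51 − 33)/(51 + 33) · 246066921933574690893672 = 52728626128623148048644.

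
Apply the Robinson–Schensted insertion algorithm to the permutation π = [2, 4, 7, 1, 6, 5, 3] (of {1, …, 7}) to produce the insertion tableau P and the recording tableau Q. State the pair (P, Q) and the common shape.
P = [1, 3, 5] / [2, 4] / [6] / [7];  Q = [1, 2, 3] / [4, 5] / [6] / [7];  common shape = (3, 2, 1, 1)

Row-insert the values π_1, π_2, … into P one at a time, bumping the leftmost entry strictly greater than the inserted value down to the next row. The recording tableau Q records, in position (i, j), the step at which that cell was added to P.
  Insert 2 (step 1): P = [2];  Q = [1]
  Insert 4 (step 2): P = [2, 4];  Q = [1, 2]
  Insert 7 (step 3): P = [2, 4, 7];  Q = [1, 2, 3]
  Insert 1 (step 4): P = [1, 4, 7] / [2];  Q = [1, 2, 3] / [4]
  Insert 6 (step 5): P = [1, 4, 6] / [2, 7];  Q = [1, 2, 3] / [4, 5]
  Insert 5 (step 6): P = [1, 4, 5] / [2, 6] / [7];  Q = [1, 2, 3] / [4, 5] / [6]
  Insert 3 (step 7): P = [1, 3, 5] / [2, 4] / [6] / [7];  Q = [1, 2, 3] / [4, 5] / [6] / [7]
Final shape: (3, 2, 1, 1).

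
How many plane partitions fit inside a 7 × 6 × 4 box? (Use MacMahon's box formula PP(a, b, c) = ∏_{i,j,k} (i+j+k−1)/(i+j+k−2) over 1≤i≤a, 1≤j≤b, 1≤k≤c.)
PP(7, 6, 4) = 12544848030

Evaluate the triple product over i = 1..7, j = 1..6, k = 1..4. The factors are (2/1) · (3/2) · (4/3) · (5/4) · (3/2) · (4/3) · (5/4) · (6/5) · … (168 factors total). The numerators and denominators telescope so the product is an integer; carrying out the multiplication exactly gives PP(7, 6, 4) = 12544848030.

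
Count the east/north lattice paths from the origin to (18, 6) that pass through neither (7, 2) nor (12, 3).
Number of paths = 65380

Inclusion–exclusion. Total paths: C(24, 18) = 134596. Through P₁: C(9, 7)·C(15, 11) = 49140. Through P₂: C(15, 12)·C(9, 6) = 38220. Since P₁ is strictly southwest of P₂, a monotone path through both must visit P₁ then P₂; paths through both = C(9, 7)·C(6, 5)·C(9, 6) = 18144. Avoid both = 134596 − 49140 − 38220 + 18144 = 65380.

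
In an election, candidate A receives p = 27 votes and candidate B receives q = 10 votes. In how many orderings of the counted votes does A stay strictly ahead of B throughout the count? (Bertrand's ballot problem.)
Strict-lead orderings = 160043576

Total orderings of the 37 votes with 27 for A: C(37, 27) = 348330136. By the Bertrand ballot formula (Cycle Lemma / reflection principle), the number of orderings in which A is strictly ahead of B throughout is (p − q)/(p + q) · C(p + q, p) = (27 − 10)/(27 + 10) · 348330136 = 160043576.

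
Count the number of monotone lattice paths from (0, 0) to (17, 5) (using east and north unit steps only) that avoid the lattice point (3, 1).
Number of paths = 14094

Total paths from (0, 0) to (17, 5): C(22, 17) = 26334. Paths through (3, 1): (paths (0, 0) → (3, 1)) × (paths (3, 1) → (17, 5)) = C(4, 3) · C(18, 14) = 4 · 3060 = 12240. Avoidance count = 26334 − 12240 = 14094.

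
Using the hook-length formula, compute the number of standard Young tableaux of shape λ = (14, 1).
# SYT of shape (14, 1) = 14

Hook-length formula: f^λ = n! / Π hook(c), product over all cells c of the Young diagram. For λ = (14, 1), n = 15 boxes. Hook lengths by row (left-to-right, top-to-bottom): [15, 13, 12, 11, 10, 9, 8, 7, 6, 5, 4, 3, 2, 1]; [1]. Product of hooks = 93405312000. So f^λ = 15! / 93405312000 = 1307674368000 / 93405312000 = 14.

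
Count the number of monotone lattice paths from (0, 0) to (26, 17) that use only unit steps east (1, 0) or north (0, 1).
Number of paths = 421171648758

A monotone lattice path from (0, 0) to (26, 17) consists of 26 east steps and 17 north steps in some order, so it is determined by which 26 of the 43 steps are east. The count is C(43, 26) = 421171648758.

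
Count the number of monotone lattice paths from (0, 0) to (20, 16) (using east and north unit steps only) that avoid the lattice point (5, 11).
Number of paths = 7240150638

Total paths from (0, 0) to (20, 16): C(36, 20) = 7307872110. Paths through (5, 11): (paths (0, 0) → (5, 11)) × (paths (5, 11) → (20, 16)) = C(16, 5) · C(20, 15) = 4368 · 15504 = 67721472. Avoidance count = 7307872110 − 67721472 = 7240150638.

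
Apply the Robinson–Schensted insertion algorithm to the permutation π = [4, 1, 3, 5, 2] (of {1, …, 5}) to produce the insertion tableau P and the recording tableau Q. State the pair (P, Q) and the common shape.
P = [1, 2, 5] / [3] / [4];  Q = [1, 3, 4] / [2] / [5];  common shape = (3, 1, 1)

Row-insert the values π_1, π_2, … into P one at a time, bumping the leftmost entry strictly greater than the inserted value down to the next row. The recording tableau Q records, in position (i, j), the step at which that cell was added to P.
  Insert 4 (step 1): P = [4];  Q = [1]
  Insert 1 (step 2): P = [1] / [4];  Q = [1] / [2]
  Insert 3 (step 3): P = [1, 3] / [4];  Q = [1, 3] / [2]
  Insert 5 (step 4): P = [1, 3, 5] / [4];  Q = [1, 3, 4] / [2]
  Insert 2 (step 5): P = [1, 2, 5] / [3] / [4];  Q = [1, 3, 4] / [2] / [5]
Final shape: (3, 1, 1).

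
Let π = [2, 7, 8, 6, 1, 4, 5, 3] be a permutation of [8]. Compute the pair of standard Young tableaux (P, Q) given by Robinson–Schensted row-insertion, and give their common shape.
P = [1, 3, 5] / [2, 4, 8] / [6] / [7];  Q = [1, 2, 3] / [4, 6, 7] / [5] / [8];  common shape = (3, 3, 1, 1)

Row-insert the values π_1, π_2, … into P one at a time, bumping the leftmost entry strictly greater than the inserted value down to the next row. The recording tableau Q records, in position (i, j), the step at which that cell was added to P.
  Insert 2 (step 1): P = [2];  Q = [1]
  Insert 7 (step 2): P = [2, 7];  Q = [1, 2]
  Insert 8 (step 3): P = [2, 7, 8];  Q = [1, 2, 3]
  Insert 6 (step 4): P = [2, 6, 8] / [7];  Q = [1, 2, 3] / [4]
  Insert 1 (step 5): P = [1, 6, 8] / [2] / [7];  Q = [1, 2, 3] / [4] / [5]
  Insert 4 (step 6): P = [1, 4, 8] / [2, 6] / [7];  Q = [1, 2, 3] / [4, 6] / [5]
  Insert 5 (step 7): P = [1, 4, 5] / [2, 6, 8] / [7];  Q = [1, 2, 3] / [4, 6, 7] / [5]
  Insert 3 (step 8): P = [1, 3, 5] / [2, 4, 8] / [6] / [7];  Q = [1, 2, 3] / [4, 6, 7] / [5] / [8]
Final shape: (3, 3, 1, 1).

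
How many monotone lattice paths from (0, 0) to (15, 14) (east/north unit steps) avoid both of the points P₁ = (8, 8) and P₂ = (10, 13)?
Number of paths = 50231064

Inclusion–exclusion. Total paths: C(29, 15) = 77558760. Through P₁: C(16, 8)·C(13, 7) = 22084920. Through P₂: C(23, 10)·C(6, 5) = 6864396. Since P₁ is strictly southwest of P₂, a monotone path through both must visit P₁ then P₂; paths through both = C(16, 8)·C(7, 2)·C(6, 5) = 1621620. Avoid both = 77558760 − 22084920 − 6864396 + 1621620 = 50231064.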